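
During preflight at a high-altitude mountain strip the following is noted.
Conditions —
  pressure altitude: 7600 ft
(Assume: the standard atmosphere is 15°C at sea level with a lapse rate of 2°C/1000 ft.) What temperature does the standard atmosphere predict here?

-0.2°C

ISA temperature = 15 − 2 × (7600/1000) = 15 − 15.2 = -0.2°C.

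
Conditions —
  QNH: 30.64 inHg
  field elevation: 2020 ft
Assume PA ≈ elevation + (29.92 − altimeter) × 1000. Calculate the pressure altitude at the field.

Pressure correction = (29.92 − 30.64) × 1000 = -720 ft.
Pressure altitude = 2020 + (-720) = 1300 ft.

1300 ft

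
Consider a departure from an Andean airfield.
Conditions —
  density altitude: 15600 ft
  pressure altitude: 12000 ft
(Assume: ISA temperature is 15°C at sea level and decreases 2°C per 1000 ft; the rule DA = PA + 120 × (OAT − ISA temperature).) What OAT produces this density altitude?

Density altitude − pressure altitude = 15600 − 12000 = +3600 ft.
At 120 ft/°C that is an ISA deviation of 3600/120 = +30°C.
ISA temperature at 12000 ft = 15 − 2 × (12000/1000) = -9°C.
OAT = ISA + deviation = -9 + (+30) = 21°C.

21°C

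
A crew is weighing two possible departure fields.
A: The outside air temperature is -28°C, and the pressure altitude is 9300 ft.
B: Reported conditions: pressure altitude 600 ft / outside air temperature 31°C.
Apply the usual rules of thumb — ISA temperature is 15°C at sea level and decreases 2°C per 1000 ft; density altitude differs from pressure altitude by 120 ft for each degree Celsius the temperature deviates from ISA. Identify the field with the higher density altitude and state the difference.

A by 3708 ft

A: ISA temp = -3.6°C, deviation -24.4°C, DA = 9300 + 120 × (-24.4) = 6372 ft.
B: ISA temp = 13.8°C, deviation +17.2°C, DA = 600 + 120 × 17.2 = 2664 ft.
A is higher by 6372 − 2664 = 3708 ft.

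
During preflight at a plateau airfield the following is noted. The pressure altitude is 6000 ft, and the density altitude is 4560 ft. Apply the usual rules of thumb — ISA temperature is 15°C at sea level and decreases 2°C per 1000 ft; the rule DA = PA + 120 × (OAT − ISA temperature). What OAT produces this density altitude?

Density altitude − pressure altitude = 4560 − 6000 = -1440 ft.
At 120 ft/°C that is an ISA deviation of -1440/120 = -12°C.
ISA temperature at 6000 ft = 15 − 2 × (6000/1000) = 3°C.
OAT = ISA + deviation = 3 + (-12) = -9°C.

-9°C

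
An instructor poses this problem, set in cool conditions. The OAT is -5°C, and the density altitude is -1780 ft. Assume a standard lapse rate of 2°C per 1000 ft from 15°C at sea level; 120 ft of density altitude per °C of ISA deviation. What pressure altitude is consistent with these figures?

500 ft

DA = PA + 120 × (OAT − (15 − 2·PA/1000)) = PA + 120·OAT − 1800 + 0.24·PA = 1.24·PA + 120·OAT − 1800.
So 1.24·PA = -1780 − 120 × (-5) + 1800 = 620.
PA = 620 / 1.24 = 500 ft.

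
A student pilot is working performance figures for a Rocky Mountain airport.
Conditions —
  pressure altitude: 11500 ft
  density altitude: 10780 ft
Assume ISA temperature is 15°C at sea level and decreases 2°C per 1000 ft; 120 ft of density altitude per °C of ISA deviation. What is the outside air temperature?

Density altitude − pressure altitude = 10780 − 11500 = -720 ft.
At 120 ft/°C that is an ISA deviation of -720/120 = -6°C.
ISA temperature at 11500 ft = 15 − 2 × (11500/1000) = -8°C.
OAT = ISA + deviation = -8 + (-6) = -14°C.

-14°C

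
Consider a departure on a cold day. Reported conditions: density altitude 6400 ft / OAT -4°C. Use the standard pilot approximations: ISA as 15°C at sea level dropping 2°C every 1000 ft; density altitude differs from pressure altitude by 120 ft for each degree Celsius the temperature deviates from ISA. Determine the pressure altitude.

7000 ft

DA = PA + 120 × (OAT − (15 − 2·PA/1000)) = PA + 120·OAT − 1800 + 0.24·PA = 1.24·PA + 120·OAT − 1800.
So 1.24·PA = 6400 − 120 × (-4) + 1800 = 8680.
PA = 8680 / 1.24 = 7000 ft.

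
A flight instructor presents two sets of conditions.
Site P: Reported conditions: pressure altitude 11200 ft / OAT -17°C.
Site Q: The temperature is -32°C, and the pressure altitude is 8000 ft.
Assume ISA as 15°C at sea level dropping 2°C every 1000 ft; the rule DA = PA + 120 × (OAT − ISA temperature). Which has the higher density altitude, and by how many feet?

Site P: ISA temp = -7.4°C, deviation -9.6°C, DA = 11200 + 120 × (-9.6) = 10048 ft.
Site Q: ISA temp = -1°C, deviation -31°C, DA = 8000 + 120 × (-31) = 4280 ft.
Site P is higher by 10048 − 4280 = 5768 ft.

Site P by 5768 ft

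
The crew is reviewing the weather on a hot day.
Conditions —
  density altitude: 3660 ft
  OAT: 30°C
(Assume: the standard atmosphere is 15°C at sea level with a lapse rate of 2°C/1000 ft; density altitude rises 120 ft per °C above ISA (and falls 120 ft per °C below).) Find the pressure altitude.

1500 ft

DA = PA + 120 × (OAT − (15 − 2·PA/1000)) = PA + 120·OAT − 1800 + 0.24·PA = 1.24·PA + 120·OAT − 1800.
So 1.24·PA = 3660 − 120 × 30 + 1800 = 1860.
PA = 1860 / 1.24 = 1500 ft.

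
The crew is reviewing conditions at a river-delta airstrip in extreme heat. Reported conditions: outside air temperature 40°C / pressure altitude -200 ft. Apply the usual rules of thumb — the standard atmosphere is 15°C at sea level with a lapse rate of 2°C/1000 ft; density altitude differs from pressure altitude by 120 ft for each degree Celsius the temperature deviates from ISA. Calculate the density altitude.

2752 ft

ISA temperature at -200 ft = 15 − 2 × (-200/1000) = 15.4°C.
ISA deviation = 40 − 15.4 = +24.6°C.
Density altitude = -200 + 120 × (24.6) = -200 + (+2952) = 2752 ft.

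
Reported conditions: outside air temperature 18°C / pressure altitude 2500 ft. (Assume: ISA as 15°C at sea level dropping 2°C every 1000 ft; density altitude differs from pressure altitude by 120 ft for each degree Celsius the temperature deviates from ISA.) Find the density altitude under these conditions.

3460 ft

ISA temperature at 2500 ft = 15 − 2 × (2500/1000) = 10°C.
ISA deviation = 18 − 10 = +8°C.
Density altitude = 2500 + 120 × (8) = 2500 + (+960) = 3460 ft.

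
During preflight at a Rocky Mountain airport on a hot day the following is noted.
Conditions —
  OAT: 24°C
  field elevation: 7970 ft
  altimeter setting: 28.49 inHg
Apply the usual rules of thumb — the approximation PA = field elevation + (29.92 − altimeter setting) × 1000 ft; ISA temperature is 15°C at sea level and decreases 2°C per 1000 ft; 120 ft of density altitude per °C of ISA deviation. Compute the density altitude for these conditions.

12736 ft

Pressure altitude = 7970 + (29.92 − 28.49) × 1000 = 7970 + (+1430) = 9400 ft.
ISA temperature at 9400 ft = 15 − 2 × (9400/1000) = -3.8°C.
ISA deviation = 24 − (-3.8) = +27.8°C.
Density altitude = 9400 + 120 × (27.8) = 12736 ft.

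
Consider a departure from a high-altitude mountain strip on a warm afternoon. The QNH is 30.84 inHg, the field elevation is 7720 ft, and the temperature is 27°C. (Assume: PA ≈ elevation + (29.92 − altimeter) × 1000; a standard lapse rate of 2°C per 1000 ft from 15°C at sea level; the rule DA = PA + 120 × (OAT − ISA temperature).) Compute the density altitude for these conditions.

9872 ft

Pressure altitude = 7720 + (29.92 − 30.84) × 1000 = 7720 + (-920) = 6800 ft.
ISA temperature at 6800 ft = 15 − 2 × (6800/1000) = 1.4°C.
ISA deviation = 27 − 1.4 = +25.6°C.
Density altitude = 6800 + 120 × (25.6) = 9872 ft.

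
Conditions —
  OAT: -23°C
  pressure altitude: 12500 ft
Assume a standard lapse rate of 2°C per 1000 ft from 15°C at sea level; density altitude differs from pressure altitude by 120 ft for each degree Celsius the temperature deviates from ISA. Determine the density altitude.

10940 ft

ISA temperature at 12500 ft = 15 − 2 × (12500/1000) = -10°C.
ISA deviation = -23 − (-10) = -13°C.
Density altitude = 12500 + 120 × (-13) = 12500 + (-1560) = 10940 ft.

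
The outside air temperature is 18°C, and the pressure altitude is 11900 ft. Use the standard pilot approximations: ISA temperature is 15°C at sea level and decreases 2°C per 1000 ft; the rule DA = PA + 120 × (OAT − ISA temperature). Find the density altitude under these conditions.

15116 ft

ISA temperature at 11900 ft = 15 − 2 × (11900/1000) = -8.8°C.
ISA deviation = 18 − (-8.8) = +26.8°C.
Density altitude = 11900 + 120 × (26.8) = 11900 + (+3216) = 15116 ft.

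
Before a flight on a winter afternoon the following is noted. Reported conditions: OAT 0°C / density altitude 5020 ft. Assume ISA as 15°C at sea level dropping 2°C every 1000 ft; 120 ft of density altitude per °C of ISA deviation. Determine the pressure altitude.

DA = PA + 120 × (OAT − (15 − 2·PA/1000)) = PA + 120·OAT − 1800 + 0.24·PA = 1.24·PA + 120·OAT − 1800.
So 1.24·PA = 5020 − 120 × 0 + 1800 = 6820.
PA = 6820 / 1.24 = 5500 ft.

5500 ft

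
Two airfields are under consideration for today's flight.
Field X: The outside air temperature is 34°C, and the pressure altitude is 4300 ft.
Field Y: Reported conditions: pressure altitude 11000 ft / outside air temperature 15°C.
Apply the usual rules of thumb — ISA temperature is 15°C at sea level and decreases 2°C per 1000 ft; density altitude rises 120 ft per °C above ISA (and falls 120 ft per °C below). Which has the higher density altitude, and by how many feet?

Field Y by 6028 ft

Field X: ISA temp = 6.4°C, deviation +27.6°C, DA = 4300 + 120 × 27.6 = 7612 ft.
Field Y: ISA temp = -7°C, deviation +22°C, DA = 11000 + 120 × 22 = 13640 ft.
Field Y is higher by 13640 − 7612 = 6028 ft.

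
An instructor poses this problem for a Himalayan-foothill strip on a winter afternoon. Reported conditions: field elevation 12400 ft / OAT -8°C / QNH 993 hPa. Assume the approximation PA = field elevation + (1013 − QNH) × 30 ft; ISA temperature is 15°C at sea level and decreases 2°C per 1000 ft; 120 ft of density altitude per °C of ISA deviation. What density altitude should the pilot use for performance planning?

Pressure altitude = 12400 + (1013 − 993) × 30 = 12400 + (+600) = 13000 ft.
ISA temperature at 13000 ft = 15 − 2 × (13000/1000) = -11°C.
ISA deviation = -8 − (-11) = +3°C.
Density altitude = 13000 + 120 × (3) = 13360 ft.

13360 ft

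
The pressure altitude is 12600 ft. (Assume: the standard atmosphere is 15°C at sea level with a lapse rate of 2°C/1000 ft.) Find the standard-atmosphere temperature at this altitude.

-10.2°C

ISA temperature = 15 − 2 × (12600/1000) = 15 − 25.2 = -10.2°C.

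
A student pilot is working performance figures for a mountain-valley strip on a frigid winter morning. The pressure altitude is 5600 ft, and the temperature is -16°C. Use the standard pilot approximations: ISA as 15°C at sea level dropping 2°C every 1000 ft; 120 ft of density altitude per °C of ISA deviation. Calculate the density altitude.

3224 ft

ISA temperature at 5600 ft = 15 − 2 × (5600/1000) = 3.8°C.
ISA deviation = -16 − 3.8 = -19.8°C.
Density altitude = 5600 + 120 × (-19.8) = 5600 + (-2376) = 3224 ft.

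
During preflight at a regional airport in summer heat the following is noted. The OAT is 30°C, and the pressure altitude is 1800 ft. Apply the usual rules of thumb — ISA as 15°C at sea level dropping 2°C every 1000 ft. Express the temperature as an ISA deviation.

ISA temperature at 1800 ft = 15 − 2 × (1800/1000) = 11.4°C.
Deviation = OAT − ISA = 30 − 11.4 = +18.6°C.

ISA+18.6°C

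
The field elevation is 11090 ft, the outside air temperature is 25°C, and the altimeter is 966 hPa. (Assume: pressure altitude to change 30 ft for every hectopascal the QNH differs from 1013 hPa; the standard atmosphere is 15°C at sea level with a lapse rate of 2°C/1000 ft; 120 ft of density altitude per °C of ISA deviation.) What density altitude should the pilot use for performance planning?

16700 ft

Pressure altitude = 11090 + (1013 − 966) × 30 = 11090 + (+1410) = 12500 ft.
ISA temperature at 12500 ft = 15 − 2 × (12500/1000) = -10°C.
ISA deviation = 25 − (-10) = +35°C.
Density altitude = 12500 + 120 × (35) = 16700 ft.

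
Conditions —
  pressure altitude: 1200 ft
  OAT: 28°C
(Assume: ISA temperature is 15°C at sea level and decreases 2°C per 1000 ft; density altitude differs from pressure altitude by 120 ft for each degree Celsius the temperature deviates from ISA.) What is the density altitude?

ISA temperature at 1200 ft = 15 − 2 × (1200/1000) = 12.6°C.
ISA deviation = 28 − 12.6 = +15.4°C.
Density altitude = 1200 + 120 × (15.4) = 1200 + (+1848) = 3048 ft.

3048 ft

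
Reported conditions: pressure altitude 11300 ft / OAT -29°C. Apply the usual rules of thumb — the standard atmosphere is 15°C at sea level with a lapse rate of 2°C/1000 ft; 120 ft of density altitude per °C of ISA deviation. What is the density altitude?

ISA temperature at 11300 ft = 15 − 2 × (11300/1000) = -7.6°C.
ISA deviation = -29 − (-7.6) = -21.4°C.
Density altitude = 11300 + 120 × (-21.4) = 11300 + (-2568) = 8732 ft.

8732 ft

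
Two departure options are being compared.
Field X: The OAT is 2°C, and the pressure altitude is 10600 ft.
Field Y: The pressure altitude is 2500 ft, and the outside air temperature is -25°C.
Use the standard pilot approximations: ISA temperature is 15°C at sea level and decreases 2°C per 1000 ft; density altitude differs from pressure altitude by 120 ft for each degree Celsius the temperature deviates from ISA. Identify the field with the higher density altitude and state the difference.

Field X: ISA temp = -6.2°C, deviation +8.2°C, DA = 10600 + 120 × 8.2 = 11584 ft.
Field Y: ISA temp = 10°C, deviation -35°C, DA = 2500 + 120 × (-35) = -1700 ft.
Field X is higher by 11584 − (-1700) = 13284 ft.

Field X by 13284 ft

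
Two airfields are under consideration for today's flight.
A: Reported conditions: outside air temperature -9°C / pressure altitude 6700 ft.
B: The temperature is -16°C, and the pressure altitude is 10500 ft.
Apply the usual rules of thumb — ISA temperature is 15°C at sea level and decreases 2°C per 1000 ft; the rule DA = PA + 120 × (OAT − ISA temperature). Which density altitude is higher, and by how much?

B by 3872 ft

A: ISA temp = 1.6°C, deviation -10.6°C, DA = 6700 + 120 × (-10.6) = 5428 ft.
B: ISA temp = -6°C, deviation -10°C, DA = 10500 + 120 × (-10) = 9300 ft.
B is higher by 9300 − 5428 = 3872 ft.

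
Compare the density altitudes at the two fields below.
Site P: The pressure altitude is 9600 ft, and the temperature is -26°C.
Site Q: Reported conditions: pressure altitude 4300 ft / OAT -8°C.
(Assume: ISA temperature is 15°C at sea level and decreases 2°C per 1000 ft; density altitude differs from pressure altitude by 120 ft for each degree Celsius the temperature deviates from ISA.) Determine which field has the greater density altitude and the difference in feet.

Site P by 4412 ft

Site P: ISA temp = -4.2°C, deviation -21.8°C, DA = 9600 + 120 × (-21.8) = 6984 ft.
Site Q: ISA temp = 6.4°C, deviation -14.4°C, DA = 4300 + 120 × (-14.4) = 2572 ft.
Site P is higher by 6984 − 2572 = 4412 ft.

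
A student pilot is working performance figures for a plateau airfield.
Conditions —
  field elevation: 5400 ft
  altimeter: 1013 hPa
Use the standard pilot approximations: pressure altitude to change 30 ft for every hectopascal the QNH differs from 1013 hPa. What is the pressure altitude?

Pressure correction = (1013 − 1013) × 30 = 0 ft.
Pressure altitude = 5400 + (0) = 5400 ft.

5400 ft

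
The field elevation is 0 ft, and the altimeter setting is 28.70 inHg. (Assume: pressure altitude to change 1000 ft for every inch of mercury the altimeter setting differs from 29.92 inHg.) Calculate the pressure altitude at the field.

Pressure correction = (29.92 − 28.70) × 1000 = +1220 ft.
Pressure altitude = 0 + (+1220) = 1220 ft.

1220 ft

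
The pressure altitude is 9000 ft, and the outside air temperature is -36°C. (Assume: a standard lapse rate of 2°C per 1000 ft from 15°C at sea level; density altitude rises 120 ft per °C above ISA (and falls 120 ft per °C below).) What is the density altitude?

ISA temperature at 9000 ft = 15 − 2 × (9000/1000) = -3°C.
ISA deviation = -36 − (-3) = -33°C.
Density altitude = 9000 + 120 × (-33) = 9000 + (-3960) = 5040 ft.

5040 ft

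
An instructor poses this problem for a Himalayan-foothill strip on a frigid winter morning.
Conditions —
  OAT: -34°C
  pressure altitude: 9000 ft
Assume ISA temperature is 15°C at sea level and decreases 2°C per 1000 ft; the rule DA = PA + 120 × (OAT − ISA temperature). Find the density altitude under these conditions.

ISA temperature at 9000 ft = 15 − 2 × (9000/1000) = -3°C.
ISA deviation = -34 − (-3) = -31°C.
Density altitude = 9000 + 120 × (-31) = 9000 + (-3720) = 5280 ft.

5280 ft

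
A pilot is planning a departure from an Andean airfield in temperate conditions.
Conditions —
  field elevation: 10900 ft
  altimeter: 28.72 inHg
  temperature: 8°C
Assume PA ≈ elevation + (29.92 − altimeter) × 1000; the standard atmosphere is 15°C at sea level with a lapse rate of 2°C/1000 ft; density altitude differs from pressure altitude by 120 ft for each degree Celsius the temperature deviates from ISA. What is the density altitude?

Pressure altitude = 10900 + (29.92 − 28.72) × 1000 = 10900 + (+1200) = 12100 ft.
ISA temperature at 12100 ft = 15 − 2 × (12100/1000) = -9.2°C.
ISA deviation = 8 − (-9.2) = +17.2°C.
Density altitude = 12100 + 120 × (17.2) = 14164 ft.

14164 ft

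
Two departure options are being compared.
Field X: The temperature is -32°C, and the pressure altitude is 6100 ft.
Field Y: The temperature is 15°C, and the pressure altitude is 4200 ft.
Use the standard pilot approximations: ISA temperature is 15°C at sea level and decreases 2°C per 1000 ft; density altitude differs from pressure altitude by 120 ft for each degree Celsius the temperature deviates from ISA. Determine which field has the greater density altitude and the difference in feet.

Field Y by 3284 ft

Field X: ISA temp = 2.8°C, deviation -34.8°C, DA = 6100 + 120 × (-34.8) = 1924 ft.
Field Y: ISA temp = 6.6°C, deviation +8.4°C, DA = 4200 + 120 × 8.4 = 5208 ft.
Field Y is higher by 5208 − 1924 = 3284 ft.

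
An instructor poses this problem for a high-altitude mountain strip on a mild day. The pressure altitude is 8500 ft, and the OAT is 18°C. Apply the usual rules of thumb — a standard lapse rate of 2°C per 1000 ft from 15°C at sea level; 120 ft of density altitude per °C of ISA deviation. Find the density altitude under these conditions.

ISA temperature at 8500 ft = 15 − 2 × (8500/1000) = -2°C.
ISA deviation = 18 − (-2) = +20°C.
Density altitude = 8500 + 120 × (20) = 8500 + (+2400) = 10900 ft.

10900 ft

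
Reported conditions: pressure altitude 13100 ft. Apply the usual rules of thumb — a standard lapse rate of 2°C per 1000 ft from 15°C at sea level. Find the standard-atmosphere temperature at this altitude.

-11.2°C

ISA temperature = 15 − 2 × (13100/1000) = 15 − 26.2 = -11.2°C.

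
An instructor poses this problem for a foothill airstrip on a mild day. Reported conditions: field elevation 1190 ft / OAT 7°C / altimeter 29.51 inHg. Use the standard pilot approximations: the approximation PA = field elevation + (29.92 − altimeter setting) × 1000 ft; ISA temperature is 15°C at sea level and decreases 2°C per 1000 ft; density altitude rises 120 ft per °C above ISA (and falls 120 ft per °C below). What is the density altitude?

1024 ft

Pressure altitude = 1190 + (29.92 − 29.51) × 1000 = 1190 + (+410) = 1600 ft.
ISA temperature at 1600 ft = 15 − 2 × (1600/1000) = 11.8°C.
ISA deviation = 7 − 11.8 = -4.8°C.
Density altitude = 1600 + 120 × (-4.8) = 1024 ft.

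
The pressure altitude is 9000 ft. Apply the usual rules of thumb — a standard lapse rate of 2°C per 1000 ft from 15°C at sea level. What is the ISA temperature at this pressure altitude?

-3°C

ISA temperature = 15 − 2 × (9000/1000) = 15 − 18 = -3°C.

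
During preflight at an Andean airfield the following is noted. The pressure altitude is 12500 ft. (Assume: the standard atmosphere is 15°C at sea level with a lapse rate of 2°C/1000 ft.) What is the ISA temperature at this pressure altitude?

ISA temperature = 15 − 2 × (12500/1000) = 15 − 25 = -10°C.

-10°C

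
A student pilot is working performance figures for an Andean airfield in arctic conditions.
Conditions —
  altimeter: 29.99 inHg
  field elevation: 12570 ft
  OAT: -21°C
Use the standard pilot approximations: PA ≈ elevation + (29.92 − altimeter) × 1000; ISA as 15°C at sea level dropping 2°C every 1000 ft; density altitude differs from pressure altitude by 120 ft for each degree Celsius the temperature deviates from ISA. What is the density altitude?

Pressure altitude = 12570 + (29.92 − 29.99) × 1000 = 12570 + (-70) = 12500 ft.
ISA temperature at 12500 ft = 15 − 2 × (12500/1000) = -10°C.
ISA deviation = -21 − (-10) = -11°C.
Density altitude = 12500 + 120 × (-11) = 11180 ft.

11180 ft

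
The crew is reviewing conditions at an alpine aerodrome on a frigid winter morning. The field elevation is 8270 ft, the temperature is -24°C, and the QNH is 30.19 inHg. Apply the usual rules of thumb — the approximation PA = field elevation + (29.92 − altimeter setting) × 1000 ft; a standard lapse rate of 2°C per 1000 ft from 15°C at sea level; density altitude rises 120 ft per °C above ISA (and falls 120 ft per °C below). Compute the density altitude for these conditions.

5240 ft

Pressure altitude = 8270 + (29.92 − 30.19) × 1000 = 8270 + (-270) = 8000 ft.
ISA temperature at 8000 ft = 15 − 2 × (8000/1000) = -1°C.
ISA deviation = -24 − (-1) = -23°C.
Density altitude = 8000 + 120 × (-23) = 5240 ft.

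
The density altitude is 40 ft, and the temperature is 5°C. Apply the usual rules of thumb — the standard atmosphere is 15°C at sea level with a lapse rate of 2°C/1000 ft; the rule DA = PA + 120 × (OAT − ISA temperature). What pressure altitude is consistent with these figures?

DA = PA + 120 × (OAT − (15 − 2·PA/1000)) = PA + 120·OAT − 1800 + 0.24·PA = 1.24·PA + 120·OAT − 1800.
So 1.24·PA = 40 − 120 × 5 + 1800 = 1240.
PA = 1240 / 1.24 = 1000 ft.

1000 ft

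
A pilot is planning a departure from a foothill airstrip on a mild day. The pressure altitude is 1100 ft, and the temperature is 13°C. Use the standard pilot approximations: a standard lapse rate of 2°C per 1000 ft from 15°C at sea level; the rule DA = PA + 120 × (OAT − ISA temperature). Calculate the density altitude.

1124 ft

ISA temperature at 1100 ft = 15 − 2 × (1100/1000) = 12.8°C.
ISA deviation = 13 − 12.8 = +0.2°C.
Density altitude = 1100 + 120 × (0.2) = 1100 + (+24) = 1124 ft.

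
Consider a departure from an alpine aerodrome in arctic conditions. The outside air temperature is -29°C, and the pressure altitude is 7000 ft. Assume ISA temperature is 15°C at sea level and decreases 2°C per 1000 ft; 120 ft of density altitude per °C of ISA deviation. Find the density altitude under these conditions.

3400 ft

ISA temperature at 7000 ft = 15 − 2 × (7000/1000) = 1°C.
ISA deviation = -29 − 1 = -30°C.
Density altitude = 7000 + 120 × (-30) = 7000 + (-3600) = 3400 ft.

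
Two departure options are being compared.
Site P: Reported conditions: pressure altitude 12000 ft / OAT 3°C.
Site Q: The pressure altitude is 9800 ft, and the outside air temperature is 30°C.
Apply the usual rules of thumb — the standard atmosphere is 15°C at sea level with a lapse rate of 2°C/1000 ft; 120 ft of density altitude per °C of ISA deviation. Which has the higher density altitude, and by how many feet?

Site P: ISA temp = -9°C, deviation +12°C, DA = 12000 + 120 × 12 = 13440 ft.
Site Q: ISA temp = -4.6°C, deviation +34.6°C, DA = 9800 + 120 × 34.6 = 13952 ft.
Site Q is higher by 13952 − 13440 = 512 ft.

Site Q by 512 ft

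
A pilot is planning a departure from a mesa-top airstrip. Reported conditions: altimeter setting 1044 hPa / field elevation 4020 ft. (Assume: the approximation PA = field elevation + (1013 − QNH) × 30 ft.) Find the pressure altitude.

Pressure correction = (1013 − 1044) × 30 = -930 ft.
Pressure altitude = 4020 + (-930) = 3090 ft.

3090 ft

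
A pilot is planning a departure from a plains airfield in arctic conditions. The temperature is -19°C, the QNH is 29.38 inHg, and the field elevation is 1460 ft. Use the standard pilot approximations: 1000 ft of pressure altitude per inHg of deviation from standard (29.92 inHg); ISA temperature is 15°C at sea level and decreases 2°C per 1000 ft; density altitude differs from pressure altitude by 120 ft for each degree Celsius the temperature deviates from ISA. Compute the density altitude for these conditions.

Pressure altitude = 1460 + (29.92 − 29.38) × 1000 = 1460 + (+540) = 2000 ft.
ISA temperature at 2000 ft = 15 − 2 × (2000/1000) = 11°C.
ISA deviation = -19 − 11 = -30°C.
Density altitude = 2000 + 120 × (-30) = -1600 ft.

-1600 ft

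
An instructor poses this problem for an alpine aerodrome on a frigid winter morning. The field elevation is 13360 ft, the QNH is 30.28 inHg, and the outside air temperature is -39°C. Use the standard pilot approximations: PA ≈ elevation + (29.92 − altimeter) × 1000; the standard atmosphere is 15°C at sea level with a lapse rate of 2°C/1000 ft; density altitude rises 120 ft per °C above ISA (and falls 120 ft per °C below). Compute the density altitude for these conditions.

Pressure altitude = 13360 + (29.92 − 30.28) × 1000 = 13360 + (-360) = 13000 ft.
ISA temperature at 13000 ft = 15 − 2 × (13000/1000) = -11°C.
ISA deviation = -39 − (-11) = -28°C.
Density altitude = 13000 + 120 × (-28) = 9640 ft.

9640 ft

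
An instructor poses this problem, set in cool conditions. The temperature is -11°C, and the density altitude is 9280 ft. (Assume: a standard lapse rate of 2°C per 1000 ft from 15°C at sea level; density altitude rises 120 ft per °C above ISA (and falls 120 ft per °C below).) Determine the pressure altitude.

10000 ft

DA = PA + 120 × (OAT − (15 − 2·PA/1000)) = PA + 120·OAT − 1800 + 0.24·PA = 1.24·PA + 120·OAT − 1800.
So 1.24·PA = 9280 − 120 × (-11) + 1800 = 12400.
PA = 12400 / 1.24 = 10000 ft.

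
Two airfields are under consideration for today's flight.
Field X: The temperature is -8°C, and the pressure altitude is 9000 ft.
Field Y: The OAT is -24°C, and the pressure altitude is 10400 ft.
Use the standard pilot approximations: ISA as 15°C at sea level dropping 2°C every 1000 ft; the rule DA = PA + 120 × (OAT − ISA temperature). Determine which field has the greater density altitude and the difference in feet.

Field X by 184 ft

Field X: ISA temp = -3°C, deviation -5°C, DA = 9000 + 120 × (-5) = 8400 ft.
Field Y: ISA temp = -5.8°C, deviation -18.2°C, DA = 10400 + 120 × (-18.2) = 8216 ft.
Field X is higher by 8400 − 8216 = 184 ft.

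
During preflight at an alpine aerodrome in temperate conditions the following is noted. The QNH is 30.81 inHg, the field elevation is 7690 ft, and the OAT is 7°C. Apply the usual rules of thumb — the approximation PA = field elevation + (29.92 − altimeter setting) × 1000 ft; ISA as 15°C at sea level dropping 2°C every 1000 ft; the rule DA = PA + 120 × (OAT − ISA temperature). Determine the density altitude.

Pressure altitude = 7690 + (29.92 − 30.81) × 1000 = 7690 + (-890) = 6800 ft.
ISA temperature at 6800 ft = 15 − 2 × (6800/1000) = 1.4°C.
ISA deviation = 7 − 1.4 = +5.6°C.
Density altitude = 6800 + 120 × (5.6) = 7472 ft.

7472 ft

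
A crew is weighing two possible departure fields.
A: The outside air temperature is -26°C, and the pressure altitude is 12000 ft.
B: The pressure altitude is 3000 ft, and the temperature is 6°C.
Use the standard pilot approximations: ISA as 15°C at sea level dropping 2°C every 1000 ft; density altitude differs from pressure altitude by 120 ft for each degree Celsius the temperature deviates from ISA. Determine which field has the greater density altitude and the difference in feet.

A by 7320 ft

A: ISA temp = -9°C, deviation -17°C, DA = 12000 + 120 × (-17) = 9960 ft.
B: ISA temp = 9°C, deviation -3°C, DA = 3000 + 120 × (-3) = 2640 ft.
A is higher by 9960 − 2640 = 7320 ft.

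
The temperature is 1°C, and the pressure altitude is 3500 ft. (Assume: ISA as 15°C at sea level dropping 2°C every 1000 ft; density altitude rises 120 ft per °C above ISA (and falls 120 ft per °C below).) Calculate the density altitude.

ISA temperature at 3500 ft = 15 − 2 × (3500/1000) = 8°C.
ISA deviation = 1 − 8 = -7°C.
Density altitude = 3500 + 120 × (-7) = 3500 + (-840) = 2660 ft.

2660 ft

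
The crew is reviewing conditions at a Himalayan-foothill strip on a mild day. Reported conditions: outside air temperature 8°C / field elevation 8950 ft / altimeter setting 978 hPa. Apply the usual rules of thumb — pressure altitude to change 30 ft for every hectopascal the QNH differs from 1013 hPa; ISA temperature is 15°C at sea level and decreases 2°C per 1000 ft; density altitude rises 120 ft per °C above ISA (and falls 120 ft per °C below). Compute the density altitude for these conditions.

11560 ft

Pressure altitude = 8950 + (1013 − 978) × 30 = 8950 + (+1050) = 10000 ft.
ISA temperature at 10000 ft = 15 − 2 × (10000/1000) = -5°C.
ISA deviation = 8 − (-5) = +13°C.
Density altitude = 10000 + 120 × (13) = 11560 ft.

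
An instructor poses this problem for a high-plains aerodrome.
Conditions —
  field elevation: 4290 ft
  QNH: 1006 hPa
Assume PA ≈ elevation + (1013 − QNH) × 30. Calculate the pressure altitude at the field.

4500 ft

Pressure correction = (1013 − 1006) × 30 = +210 ft.
Pressure altitude = 4290 + (+210) = 4500 ft.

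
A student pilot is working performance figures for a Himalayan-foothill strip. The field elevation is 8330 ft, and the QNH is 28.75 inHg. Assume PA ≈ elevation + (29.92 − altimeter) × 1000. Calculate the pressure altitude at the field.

9500 ft

Pressure correction = (29.92 − 28.75) × 1000 = +1170 ft.
Pressure altitude = 8330 + (+1170) = 9500 ft.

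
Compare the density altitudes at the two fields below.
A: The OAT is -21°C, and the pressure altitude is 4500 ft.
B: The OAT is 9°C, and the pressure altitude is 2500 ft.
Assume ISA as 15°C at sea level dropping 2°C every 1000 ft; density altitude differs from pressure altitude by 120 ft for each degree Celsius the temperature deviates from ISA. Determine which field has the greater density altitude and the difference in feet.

A: ISA temp = 6°C, deviation -27°C, DA = 4500 + 120 × (-27) = 1260 ft.
B: ISA temp = 10°C, deviation -1°C, DA = 2500 + 120 × (-1) = 2380 ft.
B is higher by 2380 − 1260 = 1120 ft.

B by 1120 ft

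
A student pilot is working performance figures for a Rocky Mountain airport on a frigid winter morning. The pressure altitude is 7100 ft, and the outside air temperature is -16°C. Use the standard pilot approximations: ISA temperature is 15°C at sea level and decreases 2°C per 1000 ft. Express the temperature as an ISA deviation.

ISA-16.8°C

ISA temperature at 7100 ft = 15 − 2 × (7100/1000) = 0.8°C.
Deviation = OAT − ISA = -16 − 0.8 = -16.8°C.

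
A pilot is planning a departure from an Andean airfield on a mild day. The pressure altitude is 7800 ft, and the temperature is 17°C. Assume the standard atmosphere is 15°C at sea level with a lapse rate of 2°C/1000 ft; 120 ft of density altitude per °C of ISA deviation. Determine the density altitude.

9912 ft

ISA temperature at 7800 ft = 15 − 2 × (7800/1000) = -0.6°C.
ISA deviation = 17 − (-0.6) = +17.6°C.
Density altitude = 7800 + 120 × (17.6) = 7800 + (+2112) = 9912 ft.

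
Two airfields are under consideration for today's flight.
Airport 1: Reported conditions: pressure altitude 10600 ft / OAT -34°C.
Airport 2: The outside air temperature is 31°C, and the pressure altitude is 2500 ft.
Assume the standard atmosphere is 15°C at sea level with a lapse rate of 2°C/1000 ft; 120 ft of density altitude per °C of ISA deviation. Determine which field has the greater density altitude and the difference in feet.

Airport 1: ISA temp = -6.2°C, deviation -27.8°C, DA = 10600 + 120 × (-27.8) = 7264 ft.
Airport 2: ISA temp = 10°C, deviation +21°C, DA = 2500 + 120 × 21 = 5020 ft.
Airport 1 is higher by 7264 − 5020 = 2244 ft.

Airport 1 by 2244 ft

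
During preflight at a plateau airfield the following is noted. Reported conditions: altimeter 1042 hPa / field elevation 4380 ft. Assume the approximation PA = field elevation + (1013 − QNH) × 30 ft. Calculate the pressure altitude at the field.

3510 ft

Pressure correction = (1013 − 1042) × 30 = -870 ft.
Pressure altitude = 4380 + (-870) = 3510 ft.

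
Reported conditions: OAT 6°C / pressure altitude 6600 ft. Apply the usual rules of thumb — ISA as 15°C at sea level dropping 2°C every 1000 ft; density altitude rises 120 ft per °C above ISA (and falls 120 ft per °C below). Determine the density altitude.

ISA temperature at 6600 ft = 15 − 2 × (6600/1000) = 1.8°C.
ISA deviation = 6 − 1.8 = +4.2°C.
Density altitude = 6600 + 120 × (4.2) = 6600 + (+504) = 7104 ft.

7104 ft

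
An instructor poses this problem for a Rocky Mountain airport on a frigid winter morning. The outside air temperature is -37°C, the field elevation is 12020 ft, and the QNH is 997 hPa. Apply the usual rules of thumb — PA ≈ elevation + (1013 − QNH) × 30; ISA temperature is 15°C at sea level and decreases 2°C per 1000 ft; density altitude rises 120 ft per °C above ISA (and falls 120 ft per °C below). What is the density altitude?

Pressure altitude = 12020 + (1013 − 997) × 30 = 12020 + (+480) = 12500 ft.
ISA temperature at 12500 ft = 15 − 2 × (12500/1000) = -10°C.
ISA deviation = -37 − (-10) = -27°C.
Density altitude = 12500 + 120 × (-27) = 9260 ft.

9260 ft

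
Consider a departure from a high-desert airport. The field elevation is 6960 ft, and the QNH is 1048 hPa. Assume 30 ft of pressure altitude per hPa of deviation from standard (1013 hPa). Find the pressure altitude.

Pressure correction = (1013 − 1048) × 30 = -1050 ft.
Pressure altitude = 6960 + (-1050) = 5910 ft.

5910 ft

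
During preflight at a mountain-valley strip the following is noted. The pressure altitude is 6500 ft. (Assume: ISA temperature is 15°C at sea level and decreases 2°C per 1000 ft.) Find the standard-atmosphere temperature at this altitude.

ISA temperature = 15 − 2 × (6500/1000) = 15 − 13 = 2°C.

2°C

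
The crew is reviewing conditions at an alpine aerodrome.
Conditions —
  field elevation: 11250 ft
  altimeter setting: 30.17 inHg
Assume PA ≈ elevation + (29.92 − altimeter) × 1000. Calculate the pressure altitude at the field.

11000 ft

Pressure correction = (29.92 − 30.17) × 1000 = -250 ft.
Pressure altitude = 11250 + (-250) = 11000 ft.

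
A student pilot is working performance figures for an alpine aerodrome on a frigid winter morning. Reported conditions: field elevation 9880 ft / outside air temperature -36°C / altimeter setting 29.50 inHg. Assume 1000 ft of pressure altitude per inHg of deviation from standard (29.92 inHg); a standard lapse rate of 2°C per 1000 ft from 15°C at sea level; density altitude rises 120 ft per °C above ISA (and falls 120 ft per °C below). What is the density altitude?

Pressure altitude = 9880 + (29.92 − 29.50) × 1000 = 9880 + (+420) = 10300 ft.
ISA temperature at 10300 ft = 15 − 2 × (10300/1000) = -5.6°C.
ISA deviation = -36 − (-5.6) = -30.4°C.
Density altitude = 10300 + 120 × (-30.4) = 6652 ft.

6652 ft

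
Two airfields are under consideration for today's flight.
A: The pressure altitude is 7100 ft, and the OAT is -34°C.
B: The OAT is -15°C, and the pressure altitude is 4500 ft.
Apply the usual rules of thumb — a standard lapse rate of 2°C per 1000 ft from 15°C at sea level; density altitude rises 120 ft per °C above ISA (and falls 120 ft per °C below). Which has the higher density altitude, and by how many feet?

A: ISA temp = 0.8°C, deviation -34.8°C, DA = 7100 + 120 × (-34.8) = 2924 ft.
B: ISA temp = 6°C, deviation -21°C, DA = 4500 + 120 × (-21) = 1980 ft.
A is higher by 2924 − 1980 = 944 ft.

A by 944 ft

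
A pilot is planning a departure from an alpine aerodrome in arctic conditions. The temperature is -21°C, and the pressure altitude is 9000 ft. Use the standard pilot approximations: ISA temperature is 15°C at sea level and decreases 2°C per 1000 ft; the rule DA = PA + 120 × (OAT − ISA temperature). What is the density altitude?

6840 ft

ISA temperature at 9000 ft = 15 − 2 × (9000/1000) = -3°C.
ISA deviation = -21 − (-3) = -18°C.
Density altitude = 9000 + 120 × (-18) = 9000 + (-2160) = 6840 ft.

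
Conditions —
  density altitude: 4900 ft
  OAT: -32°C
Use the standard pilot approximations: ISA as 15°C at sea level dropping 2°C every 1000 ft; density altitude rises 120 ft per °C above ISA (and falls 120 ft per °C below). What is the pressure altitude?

8500 ft

DA = PA + 120 × (OAT − (15 − 2·PA/1000)) = PA + 120·OAT − 1800 + 0.24·PA = 1.24·PA + 120·OAT − 1800.
So 1.24·PA = 4900 − 120 × (-32) + 1800 = 10540.
PA = 10540 / 1.24 = 8500 ft.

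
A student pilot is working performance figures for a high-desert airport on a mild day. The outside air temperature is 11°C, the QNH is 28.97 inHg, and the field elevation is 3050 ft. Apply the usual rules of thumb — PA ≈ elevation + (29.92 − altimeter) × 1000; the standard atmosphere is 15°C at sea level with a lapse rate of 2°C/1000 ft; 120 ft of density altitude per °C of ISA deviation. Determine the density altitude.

Pressure altitude = 3050 + (29.92 − 28.97) × 1000 = 3050 + (+950) = 4000 ft.
ISA temperature at 4000 ft = 15 − 2 × (4000/1000) = 7°C.
ISA deviation = 11 − 7 = +4°C.
Density altitude = 4000 + 120 × (4) = 4480 ft.

4480 ft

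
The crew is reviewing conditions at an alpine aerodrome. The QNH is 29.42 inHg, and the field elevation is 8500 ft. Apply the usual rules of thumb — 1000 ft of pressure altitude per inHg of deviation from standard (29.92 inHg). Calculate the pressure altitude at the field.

9000 ft

Pressure correction = (29.92 − 29.42) × 1000 = +500 ft.
Pressure altitude = 8500 + (+500) = 9000 ft.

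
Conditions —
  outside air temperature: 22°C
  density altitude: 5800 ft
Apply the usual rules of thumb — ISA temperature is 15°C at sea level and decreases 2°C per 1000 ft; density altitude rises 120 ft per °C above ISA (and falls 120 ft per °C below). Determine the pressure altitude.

4000 ft

DA = PA + 120 × (OAT − (15 − 2·PA/1000)) = PA + 120·OAT − 1800 + 0.24·PA = 1.24·PA + 120·OAT − 1800.
So 1.24·PA = 5800 − 120 × 22 + 1800 = 4960.
PA = 4960 / 1.24 = 4000 ft.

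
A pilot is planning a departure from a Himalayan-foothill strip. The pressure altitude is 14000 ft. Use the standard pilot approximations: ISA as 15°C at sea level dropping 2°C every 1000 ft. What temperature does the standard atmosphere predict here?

ISA temperature = 15 − 2 × (14000/1000) = 15 − 28 = -13°C.

-13°C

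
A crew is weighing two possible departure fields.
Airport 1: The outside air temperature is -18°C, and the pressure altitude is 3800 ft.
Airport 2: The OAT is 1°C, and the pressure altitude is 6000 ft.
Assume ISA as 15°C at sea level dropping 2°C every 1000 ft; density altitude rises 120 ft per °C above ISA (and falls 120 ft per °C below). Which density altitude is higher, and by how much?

Airport 2 by 5008 ft

Airport 1: ISA temp = 7.4°C, deviation -25.4°C, DA = 3800 + 120 × (-25.4) = 752 ft.
Airport 2: ISA temp = 3°C, deviation -2°C, DA = 6000 + 120 × (-2) = 5760 ft.
Airport 2 is higher by 5760 − 752 = 5008 ft.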